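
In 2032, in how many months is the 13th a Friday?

Check the 13th of each month of 2032: Jan 13: Tue, Feb 13: Fri, Mar 13: Sat, Apr 13: Tue, May 13: Thu, Jun 13: Sun, Jul 13: Tue, Aug 13: Fri, Sep 13: Mon, Oct 13: Wed, Nov 13: Sat, Dec 13: Mon.
Friday occurs in February, August — 2 months.

2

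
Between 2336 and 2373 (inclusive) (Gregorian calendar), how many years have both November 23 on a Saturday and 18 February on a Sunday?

Check each year's weekday for November 23 and 18 February:
  2336: Mon/Tue  2337: Tue/Thu  2338: Wed/Fri  2339: Thu/Sat  2340: Sat/Sun ✓  2341: Sun/Tue  2342: Mon/Wed  2343: Tue/Thu  2344: Thu/Fri  2345: Fri/Sun  2346: Sat/Mon  2347: Sun/Tue  2348: Tue/Wed  2349: Wed/Fri  …(10 more)…  2360: Wed/Thu  2361: Thu/Sat  2362: Fri/Sun  2363: Sat/Mon  2364: Mon/Tue  2365: Tue/Thu  2366: Wed/Fri  2367: Thu/Sat  2368: Sat/Sun ✓  2369: Sun/Tue  2370: Mon/Wed  2371: Tue/Thu  2372: Thu/Fri  2373: Fri/Sun
Both conditions hold in: 2340, 2368 — 2.

2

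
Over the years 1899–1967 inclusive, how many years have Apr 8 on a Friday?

Track Apr 8's weekday year by year (advancing +1, or +2 across a Feb 29):
  1899: Sat  1900: Sun (+1)  1901: Mon (+1)  1902: Tue (+1)  1903: Wed (+1)
  1904: Fri (+2) ✓  1905: Sat (+1)  1906: Sun (+1)  1907: Mon (+1)  1908: Wed (+2)
  1909: Thu (+1)  1910: Fri (+1) ✓  1911: Sat (+1)  1912: Mon (+2)  … (41 more years) …
  1954: Thu (+1)  1955: Fri (+1) ✓  1956: Sun (+2)  1957: Mon (+1)  1958: Tue (+1)
  1959: Wed (+1)  1960: Fri (+2) ✓  1961: Sat (+1)  1962: Sun (+1)  1963: Mon (+1)
  1964: Wed (+2)  1965: Thu (+1)  1966: Fri (+1) ✓  1967: Sat (+1)
Friday years: 1904, 1910, 1921, 1927, 1932, 1938, 1949, 1955, 1960, 1966 — 10 in total.

10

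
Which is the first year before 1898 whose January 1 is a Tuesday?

Jan 1 advances by 2 weekdays after a leap year and by 1 after a common year.
1898: Jan 1 is Saturday.
1897: Friday
1896: Wednesday (leap)
1895: Tuesday
1895 begins on a Tuesday

1895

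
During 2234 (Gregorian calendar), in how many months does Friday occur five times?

4

A month of length L has five Fridays iff its first Friday is on day ≤ L−28 (so day 1–3 in a 31-day month, 1–2 in a 30-day month, day 1 in a leap February).
Checking each month of 2234: Jan starts Wed (31d) ✓; Feb starts Sat (28d); Mar starts Sat (31d); Apr starts Tue (30d); May starts Thu (31d) ✓; Jun starts Sun (30d); Jul starts Tue (31d); Aug starts Fri (31d) ✓; Sep starts Mon (30d); Oct starts Wed (31d) ✓; Nov starts Sat (30d); Dec starts Mon (31d).
Five-Friday months: January, May, August, October → 4.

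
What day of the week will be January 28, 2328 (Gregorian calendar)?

Saturday

January 1, 2328 is a Sunday.
January 28 is day 28 of the year, i.e. 27 days after Jan 1.
27 mod 7 = 6, so advance 6 weekdays from Sunday: Saturday.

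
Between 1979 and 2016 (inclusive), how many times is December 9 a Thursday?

5

Track December 9's weekday year by year (advancing +1, or +2 across a Feb 29):
  1979: Sun  1980: Tue (+2)  1981: Wed (+1)  1982: Thu (+1) ✓  1983: Fri (+1)
  1984: Sun (+2)  1985: Mon (+1)  1986: Tue (+1)  1987: Wed (+1)  1988: Fri (+2)
  1989: Sat (+1)  1990: Sun (+1)  1991: Mon (+1)  1992: Wed (+2)  … (10 more years) …
  2003: Tue (+1)  2004: Thu (+2) ✓  2005: Fri (+1)  2006: Sat (+1)  2007: Sun (+1)
  2008: Tue (+2)  2009: Wed (+1)  2010: Thu (+1) ✓  2011: Fri (+1)  2012: Sun (+2)
  2013: Mon (+1)  2014: Tue (+1)  2015: Wed (+1)  2016: Fri (+2)
Thursday years: 1982, 1993, 1999, 2004, 2010 — 5 in total.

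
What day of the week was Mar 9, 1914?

January 1, 1914 is a Thursday.
March 9 is day 68 of the year, i.e. 67 days after Jan 1.
67 mod 7 = 4, so advance 4 weekdays from Thursday: Monday.

Monday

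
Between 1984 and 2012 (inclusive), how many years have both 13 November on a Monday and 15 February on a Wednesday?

3

Check each year's weekday for 13 November and 15 February:
  1984: Tue/Wed  1985: Wed/Fri  1986: Thu/Sat  1987: Fri/Sun  1988: Sun/Mon  1989: Mon/Wed ✓  1990: Tue/Thu  1991: Wed/Fri  1992: Fri/Sat  1993: Sat/Mon  1994: Sun/Tue  1995: Mon/Wed ✓  1996: Wed/Thu  1997: Thu/Sat  1998: Fri/Sun  1999: Sat/Mon  2000: Mon/Tue  2001: Tue/Thu  2002: Wed/Fri  2003: Thu/Sat  2004: Sat/Sun  2005: Sun/Tue  2006: Mon/Wed ✓  2007: Tue/Thu  2008: Thu/Fri  2009: Fri/Sun  2010: Sat/Mon  2011: Sun/Tue  2012: Tue/Wed
Both conditions hold in: 1989, 1995, 2006 — 3.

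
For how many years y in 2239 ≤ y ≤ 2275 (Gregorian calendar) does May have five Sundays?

17

May has 31 days; it has five Sundays when Sunday falls among the first (month-length − 28) days — i.e. when May 1 is one of Sunday/Saturday/Friday.
May 1 by year: 2239:Wed 2240:Fri✓ 2241:Sat✓ 2242:Sun✓ 2243:Mon 2244:Wed 2245:Thu 2246:Fri✓ 2247:Sat✓ 2248:Mon 2249:Tue 2250:Wed 2251:Thu 2252:Sat✓ 2253:Sun✓ …(7 more)… 2261:Wed 2262:Thu 2263:Fri✓ 2264:Sun✓ 2265:Mon 2266:Tue 2267:Wed 2268:Fri✓ 2269:Sat✓ 2270:Sun✓ 2271:Mon 2272:Wed 2273:Thu 2274:Fri✓ 2275:Sat✓
Years with five Sundays: 2240, 2241, 2242, 2246, 2247, 2252, 2253, 2257, 2258, 2259, 2263, 2264, 2268, 2269, 2270, 2274, 2275 → 17.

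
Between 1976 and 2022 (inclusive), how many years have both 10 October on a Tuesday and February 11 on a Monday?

0

Check each year's weekday for 10 October and February 11:
  1976: Sun/Wed  1977: Mon/Fri  1978: Tue/Sat  1979: Wed/Sun  1980: Fri/Mon  1981: Sat/Wed  1982: Sun/Thu  1983: Mon/Fri  1984: Wed/Sat  1985: Thu/Mon  1986: Fri/Tue  1987: Sat/Wed  1988: Mon/Thu  1989: Tue/Sat  …(19 more)…  2009: Sat/Wed  2010: Sun/Thu  2011: Mon/Fri  2012: Wed/Sat  2013: Thu/Mon  2014: Fri/Tue  2015: Sat/Wed  2016: Mon/Thu  2017: Tue/Sat  2018: Wed/Sun  2019: Thu/Mon  2020: Sat/Tue  2021: Sun/Thu  2022: Mon/Fri
Both conditions hold in: no year — 0.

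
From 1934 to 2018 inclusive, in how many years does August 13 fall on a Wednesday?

12

Track August 13's weekday year by year (advancing +1, or +2 across a Feb 29):
  1934: Mon  1935: Tue (+1)  1936: Thu (+2)  1937: Fri (+1)  1938: Sat (+1)
  1939: Sun (+1)  1940: Tue (+2)  1941: Wed (+1) ✓  1942: Thu (+1)  1943: Fri (+1)
  1944: Sun (+2)  1945: Mon (+1)  1946: Tue (+1)  1947: Wed (+1) ✓  … (57 more years) …
  2005: Sat (+1)  2006: Sun (+1)  2007: Mon (+1)  2008: Wed (+2) ✓  2009: Thu (+1)
  2010: Fri (+1)  2011: Sat (+1)  2012: Mon (+2)  2013: Tue (+1)  2014: Wed (+1) ✓
  2015: Thu (+1)  2016: Sat (+2)  2017: Sun (+1)  2018: Mon (+1)
Wednesday years: 1941, 1947, 1952, 1958, 1969, 1975, 1980, 1986, 1997, 2003, 2008, 2014 — 12 in total.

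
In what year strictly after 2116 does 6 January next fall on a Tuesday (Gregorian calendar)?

From one year to the next, a fixed date's weekday advances by 1, or by 2 when a Feb 29 lies between the two dates.
2116: January 6 is Monday.
2117: Wednesday (+2)
2118: Thursday (+1)
2119: Friday (+1)
2120: Saturday (+1)
2121: Monday (+2)
2122: Tuesday (+1)
6 January falls on a Tuesday in 2122.

2122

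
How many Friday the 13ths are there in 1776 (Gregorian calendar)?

2

Check the 13th of each month of 1776: Jan 13: Sat, Feb 13: Tue, Mar 13: Wed, Apr 13: Sat, May 13: Mon, Jun 13: Thu, Jul 13: Sat, Aug 13: Tue, Sep 13: Fri, Oct 13: Sun, Nov 13: Wed, Dec 13: Fri.
Friday occurs in September, December — 2 months.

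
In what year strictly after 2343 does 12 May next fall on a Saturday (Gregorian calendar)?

From one year to the next, a fixed date's weekday advances by 1, or by 2 when a Feb 29 lies between the two dates.
2343: May 12 is Wednesday.
2344: Friday (+2)
2345: Saturday (+1)
12 May falls on a Saturday in 2345.

2345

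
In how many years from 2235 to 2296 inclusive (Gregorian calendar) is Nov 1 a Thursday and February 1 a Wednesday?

Check each year's weekday for Nov 1 and February 1:
  2235: Sun/Sun  2236: Tue/Mon  2237: Wed/Wed  2238: Thu/Thu  2239: Fri/Fri  2240: Sun/Sat  2241: Mon/Mon  2242: Tue/Tue  2243: Wed/Wed  2244: Fri/Thu  2245: Sat/Sat  2246: Sun/Sun  2247: Mon/Mon  2248: Wed/Tue  …(34 more)…  2283: Thu/Thu  2284: Sat/Fri  2285: Sun/Sun  2286: Mon/Mon  2287: Tue/Tue  2288: Thu/Wed ✓  2289: Fri/Fri  2290: Sat/Sat  2291: Sun/Sun  2292: Tue/Mon  2293: Wed/Wed  2294: Thu/Thu  2295: Fri/Fri  2296: Sun/Sat
Both conditions hold in: 2260, 2288 — 2.

2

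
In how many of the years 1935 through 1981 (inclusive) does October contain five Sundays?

October has 31 days; it has five Sundays when Sunday falls among the first (month-length − 28) days — i.e. when October 1 is one of Sunday/Saturday/Friday.
October 1 by year: 1935:Tue 1936:Thu 1937:Fri✓ 1938:Sat✓ 1939:Sun✓ 1940:Tue 1941:Wed 1942:Thu 1943:Fri✓ 1944:Sun✓ 1945:Mon 1946:Tue 1947:Wed 1948:Fri✓ 1949:Sat✓ …(17 more)… 1967:Sun✓ 1968:Tue 1969:Wed 1970:Thu 1971:Fri✓ 1972:Sun✓ 1973:Mon 1974:Tue 1975:Wed 1976:Fri✓ 1977:Sat✓ 1978:Sun✓ 1979:Mon 1980:Wed 1981:Thu
Years with five Sundays: 1937, 1938, 1939, 1943, 1944, 1948, 1949, 1950, 1954, 1955, 1960, 1961, 1965, 1966, 1967, 1971, 1972, 1976, 1977, 1978 → 20.

20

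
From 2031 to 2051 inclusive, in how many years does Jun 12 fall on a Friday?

Track Jun 12's weekday year by year (advancing +1, or +2 across a Feb 29):
  2031: Thu  2032: Sat (+2)  2033: Sun (+1)  2034: Mon (+1)  2035: Tue (+1)
  2036: Thu (+2)  2037: Fri (+1) ✓  2038: Sat (+1)  2039: Sun (+1)  2040: Tue (+2)
  2041: Wed (+1)  2042: Thu (+1)  2043: Fri (+1) ✓  2044: Sun (+2)  2045: Mon (+1)
  2046: Tue (+1)  2047: Wed (+1)  2048: Fri (+2) ✓  2049: Sat (+1)  2050: Sun (+1)
  2051: Mon (+1)
Friday years: 2037, 2043, 2048 — 3 in total.

3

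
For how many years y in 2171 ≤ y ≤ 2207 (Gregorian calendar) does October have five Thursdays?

18

October has 31 days; it has five Thursdays when Thursday falls among the first (month-length − 28) days — i.e. when October 1 is one of Thursday/Wednesday/Tuesday.
October 1 by year: 2171:Tue✓ 2172:Thu✓ 2173:Fri 2174:Sat 2175:Sun 2176:Tue✓ 2177:Wed✓ 2178:Thu✓ 2179:Fri 2180:Sun 2181:Mon 2182:Tue✓ 2183:Wed✓ 2184:Fri 2185:Sat …(7 more)… 2193:Tue✓ 2194:Wed✓ 2195:Thu✓ 2196:Sat 2197:Sun 2198:Mon 2199:Tue✓ 2200:Wed✓ 2201:Thu✓ 2202:Fri 2203:Sat 2204:Mon 2205:Tue✓ 2206:Wed✓ 2207:Thu✓
Years with five Thursdays: 2171, 2172, 2176, 2177, 2178, 2182, 2183, 2188, 2189, 2193, 2194, 2195, 2199, 2200, 2201, 2205, 2206, 2207 → 18.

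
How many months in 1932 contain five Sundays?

A month of length L has five Sundays iff its first Sunday is on day ≤ L−28 (so day 1–3 in a 31-day month, 1–2 in a 30-day month, day 1 in a leap February).
Checking each month of 1932: Jan starts Fri (31d) ✓; Feb starts Mon (29d); Mar starts Tue (31d); Apr starts Fri (30d); May starts Sun (31d) ✓; Jun starts Wed (30d); Jul starts Fri (31d) ✓; Aug starts Mon (31d); Sep starts Thu (30d); Oct starts Sat (31d) ✓; Nov starts Tue (30d); Dec starts Thu (31d).
Five-Sunday months: January, May, July, October → 4.

4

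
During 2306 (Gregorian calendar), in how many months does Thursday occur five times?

4

A month of length L has five Thursdays iff its first Thursday is on day ≤ L−28 (so day 1–3 in a 31-day month, 1–2 in a 30-day month, day 1 in a leap February).
Checking each month of 2306: Jan starts Mon (31d); Feb starts Thu (28d); Mar starts Thu (31d) ✓; Apr starts Sun (30d); May starts Tue (31d) ✓; Jun starts Fri (30d); Jul starts Sun (31d); Aug starts Wed (31d) ✓; Sep starts Sat (30d); Oct starts Mon (31d); Nov starts Thu (30d) ✓; Dec starts Sat (31d).
Five-Thursday months: March, May, August, November → 4.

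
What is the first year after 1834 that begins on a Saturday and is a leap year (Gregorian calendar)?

1848

Jan 1 advances by 2 weekdays after a leap year and by 1 after a common year.
1834: Jan 1 is Wednesday.
1835: Thursday
1836: Friday (leap)
1837: Sunday
1838: Monday
1839: Tuesday
1840: Wednesday (leap)
1841: Friday
1842: Saturday
1843: Sunday
1844: Monday (leap)
1845: Wednesday
1846: Thursday
1847: Friday
1848: Saturday (leap)
1848 begins on a Saturday and is a leap year.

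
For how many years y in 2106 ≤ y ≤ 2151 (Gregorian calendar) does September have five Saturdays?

12

September has 30 days; it has five Saturdays when Saturday falls among the first (month-length − 28) days — i.e. when September 1 is one of Saturday/Friday.
September 1 by year: 2106:Wed 2107:Thu 2108:Sat✓ 2109:Sun 2110:Mon 2111:Tue 2112:Thu 2113:Fri✓ 2114:Sat✓ 2115:Sun 2116:Tue 2117:Wed 2118:Thu 2119:Fri✓ 2120:Sun …(16 more)… 2137:Sun 2138:Mon 2139:Tue 2140:Thu 2141:Fri✓ 2142:Sat✓ 2143:Sun 2144:Tue 2145:Wed 2146:Thu 2147:Fri✓ 2148:Sun 2149:Mon 2150:Tue 2151:Wed
Years with five Saturdays: 2108, 2113, 2114, 2119, 2124, 2125, 2130, 2131, 2136, 2141, 2142, 2147 → 12.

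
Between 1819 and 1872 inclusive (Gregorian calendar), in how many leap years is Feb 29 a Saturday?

Leap years in 1819–1872: 14 of them.
Feb 29 weekday advances by 5 (mod 7) from one leap year to the next four years later (or differs when a century non-leap intervenes).
Leap-day weekdays: 1820:Tue 1824:Sun 1828:Fri 1832:Wed 1836:Mon 1840:Sat✓ 1844:Thu 1848:Tue 1852:Sun 1856:Fri 1860:Wed 1864:Mon 1868:Sat✓ 1872:Thu
Saturday: 1840, 1868 → 2.

2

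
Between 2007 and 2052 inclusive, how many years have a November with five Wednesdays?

November has 30 days; it has five Wednesdays when Wednesday falls among the first (month-length − 28) days — i.e. when November 1 is one of Wednesday/Tuesday.
November 1 by year: 2007:Thu 2008:Sat 2009:Sun 2010:Mon 2011:Tue✓ 2012:Thu 2013:Fri 2014:Sat 2015:Sun 2016:Tue✓ 2017:Wed✓ 2018:Thu 2019:Fri 2020:Sun 2021:Mon …(16 more)… 2038:Mon 2039:Tue✓ 2040:Thu 2041:Fri 2042:Sat 2043:Sun 2044:Tue✓ 2045:Wed✓ 2046:Thu 2047:Fri 2048:Sun 2049:Mon 2050:Tue✓ 2051:Wed✓ 2052:Fri
Years with five Wednesdays: 2011, 2016, 2017, 2022, 2023, 2028, 2033, 2034, 2039, 2044, 2045, 2050, 2051 → 13.

13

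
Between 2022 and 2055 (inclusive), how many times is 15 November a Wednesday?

Track 15 November's weekday year by year (advancing +1, or +2 across a Feb 29):
  2022: Tue  2023: Wed (+1) ✓  2024: Fri (+2)  2025: Sat (+1)  2026: Sun (+1)
  2027: Mon (+1)  2028: Wed (+2) ✓  2029: Thu (+1)  2030: Fri (+1)  2031: Sat (+1)
  2032: Mon (+2)  2033: Tue (+1)  2034: Wed (+1) ✓  2035: Thu (+1)  … (6 more years) …
  2042: Sat (+1)  2043: Sun (+1)  2044: Tue (+2)  2045: Wed (+1) ✓  2046: Thu (+1)
  2047: Fri (+1)  2048: Sun (+2)  2049: Mon (+1)  2050: Tue (+1)  2051: Wed (+1) ✓
  2052: Fri (+2)  2053: Sat (+1)  2054: Sun (+1)  2055: Mon (+1)
Wednesday years: 2023, 2028, 2034, 2045, 2051 — 5 in total.

5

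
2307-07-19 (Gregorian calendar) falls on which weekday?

January 1, 2307 is a Tuesday.
July 19 is day 200 of the year, i.e. 199 days after Jan 1.
199 mod 7 = 3, so advance 3 weekdays from Tuesday: Friday.

Friday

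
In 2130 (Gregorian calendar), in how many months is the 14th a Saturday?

2

Check the 14th of each month of 2130: Jan 14: Sat, Feb 14: Tue, Mar 14: Tue, Apr 14: Fri, May 14: Sun, Jun 14: Wed, Jul 14: Fri, Aug 14: Mon, Sep 14: Thu, Oct 14: Sat, Nov 14: Tue, Dec 14: Thu.
Saturday occurs in January, October — 2 months.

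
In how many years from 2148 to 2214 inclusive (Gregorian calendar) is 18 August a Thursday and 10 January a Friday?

0

Check each year's weekday for 18 August and 10 January:
  2148: Sun/Wed  2149: Mon/Fri  2150: Tue/Sat  2151: Wed/Sun  2152: Fri/Mon  2153: Sat/Wed  2154: Sun/Thu  2155: Mon/Fri  2156: Wed/Sat  2157: Thu/Mon  2158: Fri/Tue  2159: Sat/Wed  2160: Mon/Thu  2161: Tue/Sat  …(39 more)…  2201: Tue/Sat  2202: Wed/Sun  2203: Thu/Mon  2204: Sat/Tue  2205: Sun/Thu  2206: Mon/Fri  2207: Tue/Sat  2208: Thu/Sun  2209: Fri/Tue  2210: Sat/Wed  2211: Sun/Thu  2212: Tue/Fri  2213: Wed/Sun  2214: Thu/Mon
Both conditions hold in: no year — 0.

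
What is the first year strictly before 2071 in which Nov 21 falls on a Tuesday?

From one year to the next, a fixed date's weekday advances by 1, or by 2 when a Feb 29 lies between the two dates.
2071: November 21 is Saturday.
2070: Friday (−1)
2069: Thursday (−1)
2068: Wednesday (−1)
2067: Monday (−2)
2066: Sunday (−1)
2065: Saturday (−1)
2064: Friday (−1)
2063: Wednesday (−2)
2062: Tuesday (−1)
Nov 21 falls on a Tuesday in 2062.

2062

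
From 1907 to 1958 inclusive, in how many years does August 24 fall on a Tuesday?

Track August 24's weekday year by year (advancing +1, or +2 across a Feb 29):
  1907: Sat  1908: Mon (+2)  1909: Tue (+1) ✓  1910: Wed (+1)  1911: Thu (+1)
  1912: Sat (+2)  1913: Sun (+1)  1914: Mon (+1)  1915: Tue (+1) ✓  1916: Thu (+2)
  1917: Fri (+1)  1918: Sat (+1)  1919: Sun (+1)  1920: Tue (+2) ✓  … (24 more years) …
  1945: Fri (+1)  1946: Sat (+1)  1947: Sun (+1)  1948: Tue (+2) ✓  1949: Wed (+1)
  1950: Thu (+1)  1951: Fri (+1)  1952: Sun (+2)  1953: Mon (+1)  1954: Tue (+1) ✓
  1955: Wed (+1)  1956: Fri (+2)  1957: Sat (+1)  1958: Sun (+1)
Tuesday years: 1909, 1915, 1920, 1926, 1937, 1943, 1948, 1954 — 8 in total.

8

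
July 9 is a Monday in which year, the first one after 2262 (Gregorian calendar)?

2266

From one year to the next, a fixed date's weekday advances by 1, or by 2 when a Feb 29 lies between the two dates.
2262: July 9 is Wednesday.
2263: Thursday (+1)
2264: Saturday (+2)
2265: Sunday (+1)
2266: Monday (+1)
July 9 falls on a Monday in 2266.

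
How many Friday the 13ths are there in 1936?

Check the 13th of each month of 1936: Jan 13: Mon, Feb 13: Thu, Mar 13: Fri, Apr 13: Mon, May 13: Wed, Jun 13: Sat, Jul 13: Mon, Aug 13: Thu, Sep 13: Sun, Oct 13: Tue, Nov 13: Fri, Dec 13: Sun.
Friday occurs in March, November — 2 months.

2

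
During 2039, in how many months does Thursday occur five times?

A month of length L has five Thursdays iff its first Thursday is on day ≤ L−28 (so day 1–3 in a 31-day month, 1–2 in a 30-day month, day 1 in a leap February).
Checking each month of 2039: Jan starts Sat (31d); Feb starts Tue (28d); Mar starts Tue (31d) ✓; Apr starts Fri (30d); May starts Sun (31d); Jun starts Wed (30d) ✓; Jul starts Fri (31d); Aug starts Mon (31d); Sep starts Thu (30d) ✓; Oct starts Sat (31d); Nov starts Tue (30d); Dec starts Thu (31d) ✓.
Five-Thursday months: March, June, September, December → 4.

4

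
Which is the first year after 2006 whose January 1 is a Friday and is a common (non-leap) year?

Jan 1 advances by 2 weekdays after a leap year and by 1 after a common year.
2006: Jan 1 is Sunday.
2007: Monday
2008: Tuesday (leap)
2009: Thursday
2010: Friday
2010 begins on a Friday and is a common year.

2010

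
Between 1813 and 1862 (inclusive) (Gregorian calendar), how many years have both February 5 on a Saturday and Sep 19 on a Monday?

Check each year's weekday for February 5 and Sep 19:
  1813: Fri/Sun  1814: Sat/Mon ✓  1815: Sun/Tue  1816: Mon/Thu  1817: Wed/Fri  1818: Thu/Sat  1819: Fri/Sun  1820: Sat/Tue  1821: Mon/Wed  1822: Tue/Thu  1823: Wed/Fri  1824: Thu/Sun  1825: Sat/Mon ✓  1826: Sun/Tue  …(22 more)…  1849: Mon/Wed  1850: Tue/Thu  1851: Wed/Fri  1852: Thu/Sun  1853: Sat/Mon ✓  1854: Sun/Tue  1855: Mon/Wed  1856: Tue/Fri  1857: Thu/Sat  1858: Fri/Sun  1859: Sat/Mon ✓  1860: Sun/Wed  1861: Tue/Thu  1862: Wed/Fri
Both conditions hold in: 1814, 1825, 1831, 1842, 1853, 1859 — 6.

6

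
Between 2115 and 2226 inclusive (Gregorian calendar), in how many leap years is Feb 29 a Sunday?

4

Leap years in 2115–2226: 27 of them.
Feb 29 weekday advances by 5 (mod 7) from one leap year to the next four years later (or differs when a century non-leap intervenes).
Leap-day weekdays: 2116:Sat 2120:Thu 2124:Tue 2128:Sun✓ 2132:Fri 2136:Wed 2140:Mon 2144:Sat 2148:Thu 2152:Tue 2156:Sun✓ 2160:Fri 2164:Wed 2168:Mon 2172:Sat 2176:Thu 2180:Tue 2184:Sun✓ 2188:Fri 2192:Wed 2196:Mon 2204:Wed 2208:Mon 2212:Sat 2216:Thu 2220:Tue 2224:Sun✓
Sunday: 2128, 2156, 2184, 2224 → 4.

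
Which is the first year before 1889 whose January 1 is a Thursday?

1885

Jan 1 advances by 2 weekdays after a leap year and by 1 after a common year.
1889: Jan 1 is Tuesday.
1888: Sunday (leap)
1887: Saturday
1886: Friday
1885: Thursday
1885 begins on a Thursday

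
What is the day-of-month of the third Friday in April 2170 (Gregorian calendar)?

20

April 1, 2170 is a Sunday, so the first Friday is the 6th.
The third Friday is 6 + 14 = 20.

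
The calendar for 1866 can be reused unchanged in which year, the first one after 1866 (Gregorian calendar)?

1877

Two years share a calendar iff Jan 1 falls on the same weekday and both are leap or both are common. 1866: Jan 1 is Monday, common year.
1867: Jan 1 Tuesday, common
1868: Jan 1 Wednesday, leap
1869: Jan 1 Friday, common
1870: Jan 1 Saturday, common
1871: Jan 1 Sunday, common
1872: Jan 1 Monday, leap
1873: Jan 1 Wednesday, common
1874: Jan 1 Thursday, common
1875: Jan 1 Friday, common
1876: Jan 1 Saturday, leap
1877: Jan 1 Monday, common
1877 matches on both conditions.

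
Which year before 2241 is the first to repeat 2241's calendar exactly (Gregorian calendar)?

2230

Two years share a calendar iff Jan 1 falls on the same weekday and both are leap or both are common. 2241: Jan 1 is Friday, common year.
2240: Jan 1 Wednesday, leap
2239: Jan 1 Tuesday, common
2238: Jan 1 Monday, common
2237: Jan 1 Sunday, common
2236: Jan 1 Friday, leap
2235: Jan 1 Thursday, common
2234: Jan 1 Wednesday, common
2233: Jan 1 Tuesday, common
2232: Jan 1 Sunday, leap
2231: Jan 1 Saturday, common
2230: Jan 1 Friday, common
2230 matches on both conditions.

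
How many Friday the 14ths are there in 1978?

Check the 14th of each month of 1978: Jan 14: Sat, Feb 14: Tue, Mar 14: Tue, Apr 14: Fri, May 14: Sun, Jun 14: Wed, Jul 14: Fri, Aug 14: Mon, Sep 14: Thu, Oct 14: Sat, Nov 14: Tue, Dec 14: Thu.
Friday occurs in April, July — 2 months.

2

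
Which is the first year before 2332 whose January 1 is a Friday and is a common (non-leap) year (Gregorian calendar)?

Jan 1 advances by 2 weekdays after a leap year and by 1 after a common year.
2332: Jan 1 is Friday (leap).
2331: Thursday
2330: Wednesday
2329: Tuesday
2328: Sunday (leap)
2327: Saturday
2326: Friday
2326 begins on a Friday and is a common year.

2326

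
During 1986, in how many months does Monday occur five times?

A month of length L has five Mondays iff its first Monday is on day ≤ L−28 (so day 1–3 in a 31-day month, 1–2 in a 30-day month, day 1 in a leap February).
Checking each month of 1986: Jan starts Wed (31d); Feb starts Sat (28d); Mar starts Sat (31d) ✓; Apr starts Tue (30d); May starts Thu (31d); Jun starts Sun (30d) ✓; Jul starts Tue (31d); Aug starts Fri (31d); Sep starts Mon (30d) ✓; Oct starts Wed (31d); Nov starts Sat (30d); Dec starts Mon (31d) ✓.
Five-Monday months: March, June, September, December → 4.

4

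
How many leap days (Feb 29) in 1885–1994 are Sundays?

3

Leap years in 1885–1994: 26 of them.
Feb 29 weekday advances by 5 (mod 7) from one leap year to the next four years later (or differs when a century non-leap intervenes).
Leap-day weekdays: 1888:Wed 1892:Mon 1896:Sat 1904:Mon 1908:Sat 1912:Thu 1916:Tue 1920:Sun✓ 1924:Fri 1928:Wed 1932:Mon 1936:Sat 1940:Thu 1944:Tue 1948:Sun✓ 1952:Fri 1956:Wed 1960:Mon 1964:Sat 1968:Thu 1972:Tue 1976:Sun✓ 1980:Fri 1984:Wed 1988:Mon 1992:Sat
Sunday: 1920, 1948, 1976 → 3.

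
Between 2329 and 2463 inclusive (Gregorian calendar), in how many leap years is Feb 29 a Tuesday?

Leap years in 2329–2463: 33 of them.
Feb 29 weekday advances by 5 (mod 7) from one leap year to the next four years later (or differs when a century non-leap intervenes).
Leap-day weekdays: 2332:Mon 2336:Sat 2340:Thu 2344:Tue✓ 2348:Sun 2352:Fri 2356:Wed 2360:Mon 2364:Sat 2368:Thu 2372:Tue✓ 2376:Sun 2380:Fri …(7 more)… 2412:Wed 2416:Mon 2420:Sat 2424:Thu 2428:Tue✓ 2432:Sun 2436:Fri 2440:Wed 2444:Mon 2448:Sat 2452:Thu 2456:Tue✓ 2460:Sun
Tuesday: 2344, 2372, 2400, 2428, 2456 → 5.

5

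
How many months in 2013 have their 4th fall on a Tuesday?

1

Check the 4th of each month of 2013: Jan 4: Fri, Feb 4: Mon, Mar 4: Mon, Apr 4: Thu, May 4: Sat, Jun 4: Tue, Jul 4: Thu, Aug 4: Sun, Sep 4: Wed, Oct 4: Fri, Nov 4: Mon, Dec 4: Wed.
Tuesday occurs in June — 1 month.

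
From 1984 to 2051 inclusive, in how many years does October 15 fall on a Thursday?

10

Track October 15's weekday year by year (advancing +1, or +2 across a Feb 29):
  1984: Mon  1985: Tue (+1)  1986: Wed (+1)  1987: Thu (+1) ✓  1988: Sat (+2)
  1989: Sun (+1)  1990: Mon (+1)  1991: Tue (+1)  1992: Thu (+2) ✓  1993: Fri (+1)
  1994: Sat (+1)  1995: Sun (+1)  1996: Tue (+2)  1997: Wed (+1)  … (40 more years) …
  2038: Fri (+1)  2039: Sat (+1)  2040: Mon (+2)  2041: Tue (+1)  2042: Wed (+1)
  2043: Thu (+1) ✓  2044: Sat (+2)  2045: Sun (+1)  2046: Mon (+1)  2047: Tue (+1)
  2048: Thu (+2) ✓  2049: Fri (+1)  2050: Sat (+1)  2051: Sun (+1)
Thursday years: 1987, 1992, 1998, 2009, 2015, 2020, 2026, 2037, 2043, 2048 — 10 in total.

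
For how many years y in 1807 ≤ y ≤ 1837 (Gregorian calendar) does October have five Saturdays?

October has 31 days; it has five Saturdays when Saturday falls among the first (month-length − 28) days — i.e. when October 1 is one of Saturday/Friday/Thursday.
October 1 by year: 1807:Thu✓ 1808:Sat✓ 1809:Sun 1810:Mon 1811:Tue 1812:Thu✓ 1813:Fri✓ 1814:Sat✓ 1815:Sun 1816:Tue 1817:Wed 1818:Thu✓ 1819:Fri✓ 1820:Sun 1821:Mon 1822:Tue 1823:Wed 1824:Fri✓ 1825:Sat✓ 1826:Sun 1827:Mon 1828:Wed 1829:Thu✓ 1830:Fri✓ 1831:Sat✓ 1832:Mon 1833:Tue 1834:Wed 1835:Thu✓ 1836:Sat✓ 1837:Sun
Years with five Saturdays: 1807, 1808, 1812, 1813, 1814, 1818, 1819, 1824, 1825, 1829, 1830, 1831, 1835, 1836 → 14.

14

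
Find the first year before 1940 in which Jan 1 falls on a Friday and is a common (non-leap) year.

Jan 1 advances by 2 weekdays after a leap year and by 1 after a common year.
1940: Jan 1 is Monday (leap).
1939: Sunday
1938: Saturday
1937: Friday
1937 begins on a Friday and is a common year.

1937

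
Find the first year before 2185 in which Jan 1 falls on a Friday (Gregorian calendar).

2179

Jan 1 advances by 2 weekdays after a leap year and by 1 after a common year.
2185: Jan 1 is Saturday.
2184: Thursday (leap)
2183: Wednesday
2182: Tuesday
2181: Monday
2180: Saturday (leap)
2179: Friday
2179 begins on a Friday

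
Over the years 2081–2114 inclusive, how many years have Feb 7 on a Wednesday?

Track Feb 7's weekday year by year (advancing +1, or +2 across a Feb 29):
  2081: Fri  2082: Sat (+1)  2083: Sun (+1)  2084: Mon (+1)  2085: Wed (+2) ✓
  2086: Thu (+1)  2087: Fri (+1)  2088: Sat (+1)  2089: Mon (+2)  2090: Tue (+1)
  2091: Wed (+1) ✓  2092: Thu (+1)  2093: Sat (+2)  2094: Sun (+1)  … (6 more years) …
  2101: Mon (+1)  2102: Tue (+1)  2103: Wed (+1) ✓  2104: Thu (+1)  2105: Sat (+2)
  2106: Sun (+1)  2107: Mon (+1)  2108: Tue (+1)  2109: Thu (+2)  2110: Fri (+1)
  2111: Sat (+1)  2112: Sun (+1)  2113: Tue (+2)  2114: Wed (+1) ✓
Wednesday years: 2085, 2091, 2103, 2114 — 4 in total.

4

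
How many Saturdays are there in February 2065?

4

February 2065 has 28 days and begins on Sunday.
The first Saturday is February 7.
Saturdays fall on 7, 14, 21, 28 — that's 4.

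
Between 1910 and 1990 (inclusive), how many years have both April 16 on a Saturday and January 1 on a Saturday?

9

Check each year's weekday for April 16 and January 1:
  1910: Sat/Sat ✓  1911: Sun/Sun  1912: Tue/Mon  1913: Wed/Wed  1914: Thu/Thu  1915: Fri/Fri  1916: Sun/Sat  1917: Mon/Mon  1918: Tue/Tue  1919: Wed/Wed  1920: Fri/Thu  1921: Sat/Sat ✓  1922: Sun/Sun  1923: Mon/Mon  …(53 more)…  1977: Sat/Sat ✓  1978: Sun/Sun  1979: Mon/Mon  1980: Wed/Tue  1981: Thu/Thu  1982: Fri/Fri  1983: Sat/Sat ✓  1984: Mon/Sun  1985: Tue/Tue  1986: Wed/Wed  1987: Thu/Thu  1988: Sat/Fri  1989: Sun/Sun  1990: Mon/Mon
Both conditions hold in: 1910, 1921, 1927, 1938, 1949, 1955, 1966, 1977, 1983 — 9.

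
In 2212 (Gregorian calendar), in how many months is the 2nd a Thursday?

3

Check the 2nd of each month of 2212: Jan 2: Thu, Feb 2: Sun, Mar 2: Mon, Apr 2: Thu, May 2: Sat, Jun 2: Tue, Jul 2: Thu, Aug 2: Sun, Sep 2: Wed, Oct 2: Fri, Nov 2: Mon, Dec 2: Wed.
Thursday occurs in January, April, July — 3 months.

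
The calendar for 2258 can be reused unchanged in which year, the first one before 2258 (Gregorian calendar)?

Two years share a calendar iff Jan 1 falls on the same weekday and both are leap or both are common. 2258: Jan 1 is Friday, common year.
2257: Jan 1 Thursday, common
2256: Jan 1 Tuesday, leap
2255: Jan 1 Monday, common
2254: Jan 1 Sunday, common
2253: Jan 1 Saturday, common
2252: Jan 1 Thursday, leap
2251: Jan 1 Wednesday, common
2250: Jan 1 Tuesday, common
2249: Jan 1 Monday, common
2248: Jan 1 Saturday, leap
2247: Jan 1 Friday, common
2247 matches on both conditions.

2247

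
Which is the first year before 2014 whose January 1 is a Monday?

Jan 1 advances by 2 weekdays after a leap year and by 1 after a common year.
2014: Jan 1 is Wednesday.
2013: Tuesday
2012: Sunday (leap)
2011: Saturday
2010: Friday
2009: Thursday
2008: Tuesday (leap)
2007: Monday
2007 begins on a Monday

2007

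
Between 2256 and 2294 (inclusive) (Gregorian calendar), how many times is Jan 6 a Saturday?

Track Jan 6's weekday year by year (advancing +1, or +2 across a Feb 29):
  2256: Sun  2257: Tue (+2)  2258: Wed (+1)  2259: Thu (+1)  2260: Fri (+1)
  2261: Sun (+2)  2262: Mon (+1)  2263: Tue (+1)  2264: Wed (+1)  2265: Fri (+2)
  2266: Sat (+1) ✓  2267: Sun (+1)  2268: Mon (+1)  2269: Wed (+2)  … (11 more years) …
  2281: Thu (+2)  2282: Fri (+1)  2283: Sat (+1) ✓  2284: Sun (+1)  2285: Tue (+2)
  2286: Wed (+1)  2287: Thu (+1)  2288: Fri (+1)  2289: Sun (+2)  2290: Mon (+1)
  2291: Tue (+1)  2292: Wed (+1)  2293: Fri (+2)  2294: Sat (+1) ✓
Saturday years: 2266, 2272, 2277, 2283, 2294 — 5 in total.

5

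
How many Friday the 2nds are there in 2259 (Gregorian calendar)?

Check the 2nd of each month of 2259: Jan 2: Sun, Feb 2: Wed, Mar 2: Wed, Apr 2: Sat, May 2: Mon, Jun 2: Thu, Jul 2: Sat, Aug 2: Tue, Sep 2: Fri, Oct 2: Sun, Nov 2: Wed, Dec 2: Fri.
Friday occurs in September, December — 2 months.

2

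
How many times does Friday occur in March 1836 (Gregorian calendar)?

March 1836 has 31 days and begins on Tuesday.
The first Friday is March 4.
Fridays fall on 4, 11, 18, 25 — that's 4.

4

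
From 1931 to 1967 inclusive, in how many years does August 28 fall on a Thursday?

Track August 28's weekday year by year (advancing +1, or +2 across a Feb 29):
  1931: Fri  1932: Sun (+2)  1933: Mon (+1)  1934: Tue (+1)  1935: Wed (+1)
  1936: Fri (+2)  1937: Sat (+1)  1938: Sun (+1)  1939: Mon (+1)  1940: Wed (+2)
  1941: Thu (+1) ✓  1942: Fri (+1)  1943: Sat (+1)  1944: Mon (+2)  … (9 more years) …
  1954: Sat (+1)  1955: Sun (+1)  1956: Tue (+2)  1957: Wed (+1)  1958: Thu (+1) ✓
  1959: Fri (+1)  1960: Sun (+2)  1961: Mon (+1)  1962: Tue (+1)  1963: Wed (+1)
  1964: Fri (+2)  1965: Sat (+1)  1966: Sun (+1)  1967: Mon (+1)
Thursday years: 1941, 1947, 1952, 1958 — 4 in total.

4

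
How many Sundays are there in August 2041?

4

August 2041 has 31 days and begins on Thursday.
The first Sunday is August 4.
Sundays fall on 4, 11, 18, 25 — that's 4.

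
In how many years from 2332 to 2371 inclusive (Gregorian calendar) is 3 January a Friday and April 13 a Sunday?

4

Check each year's weekday for 3 January and April 13:
  2332: Sun/Wed  2333: Tue/Thu  2334: Wed/Fri  2335: Thu/Sat  2336: Fri/Mon  2337: Sun/Tue  2338: Mon/Wed  2339: Tue/Thu  2340: Wed/Sat  2341: Fri/Sun ✓  2342: Sat/Mon  2343: Sun/Tue  2344: Mon/Thu  2345: Wed/Fri  …(12 more)…  2358: Fri/Sun ✓  2359: Sat/Mon  2360: Sun/Wed  2361: Tue/Thu  2362: Wed/Fri  2363: Thu/Sat  2364: Fri/Mon  2365: Sun/Tue  2366: Mon/Wed  2367: Tue/Thu  2368: Wed/Sat  2369: Fri/Sun ✓  2370: Sat/Mon  2371: Sun/Tue
Both conditions hold in: 2341, 2347, 2358, 2369 — 4.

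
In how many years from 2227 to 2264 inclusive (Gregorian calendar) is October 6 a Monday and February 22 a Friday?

2

Check each year's weekday for October 6 and February 22:
  2227: Sat/Thu  2228: Mon/Fri ✓  2229: Tue/Sun  2230: Wed/Mon  2231: Thu/Tue  2232: Sat/Wed  2233: Sun/Fri  2234: Mon/Sat  2235: Tue/Sun  2236: Thu/Mon  2237: Fri/Wed  2238: Sat/Thu  2239: Sun/Fri  2240: Tue/Sat  …(10 more)…  2251: Mon/Sat  2252: Wed/Sun  2253: Thu/Tue  2254: Fri/Wed  2255: Sat/Thu  2256: Mon/Fri ✓  2257: Tue/Sun  2258: Wed/Mon  2259: Thu/Tue  2260: Sat/Wed  2261: Sun/Fri  2262: Mon/Sat  2263: Tue/Sun  2264: Thu/Mon
Both conditions hold in: 2228, 2256 — 2.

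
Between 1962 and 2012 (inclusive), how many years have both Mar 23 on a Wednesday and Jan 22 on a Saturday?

Check each year's weekday for Mar 23 and Jan 22:
  1962: Fri/Mon  1963: Sat/Tue  1964: Mon/Wed  1965: Tue/Fri  1966: Wed/Sat ✓  1967: Thu/Sun  1968: Sat/Mon  1969: Sun/Wed  1970: Mon/Thu  1971: Tue/Fri  1972: Thu/Sat  1973: Fri/Mon  1974: Sat/Tue  1975: Sun/Wed  …(23 more)…  1999: Tue/Fri  2000: Thu/Sat  2001: Fri/Mon  2002: Sat/Tue  2003: Sun/Wed  2004: Tue/Thu  2005: Wed/Sat ✓  2006: Thu/Sun  2007: Fri/Mon  2008: Sun/Tue  2009: Mon/Thu  2010: Tue/Fri  2011: Wed/Sat ✓  2012: Fri/Sun
Both conditions hold in: 1966, 1977, 1983, 1994, 2005, 2011 — 6.

6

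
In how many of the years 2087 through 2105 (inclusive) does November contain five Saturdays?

November has 30 days; it has five Saturdays when Saturday falls among the first (month-length − 28) days — i.e. when November 1 is one of Saturday/Friday.
November 1 by year: 2087:Sat✓ 2088:Mon 2089:Tue 2090:Wed 2091:Thu 2092:Sat✓ 2093:Sun 2094:Mon 2095:Tue 2096:Thu 2097:Fri✓ 2098:Sat✓ 2099:Sun 2100:Mon 2101:Tue 2102:Wed 2103:Thu 2104:Sat✓ 2105:Sun
Years with five Saturdays: 2087, 2092, 2097, 2098, 2104 → 5.

5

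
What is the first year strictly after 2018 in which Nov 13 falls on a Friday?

2020

From one year to the next, a fixed date's weekday advances by 1, or by 2 when a Feb 29 lies between the two dates.
2018: November 13 is Tuesday.
2019: Wednesday (+1)
2020: Friday (+2)
Nov 13 falls on a Friday in 2020.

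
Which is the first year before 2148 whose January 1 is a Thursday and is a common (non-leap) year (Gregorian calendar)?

2139

Jan 1 advances by 2 weekdays after a leap year and by 1 after a common year.
2148: Jan 1 is Monday (leap).
2147: Sunday
2146: Saturday
2145: Friday
2144: Wednesday (leap)
2143: Tuesday
2142: Monday
2141: Sunday
2140: Friday (leap)
2139: Thursday
2139 begins on a Thursday and is a common year.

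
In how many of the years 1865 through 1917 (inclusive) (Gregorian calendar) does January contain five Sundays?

23

January has 31 days; it has five Sundays when Sunday falls among the first (month-length − 28) days — i.e. when January 1 is one of Sunday/Saturday/Friday.
January 1 by year: 1865:Sun✓ 1866:Mon 1867:Tue 1868:Wed 1869:Fri✓ 1870:Sat✓ 1871:Sun✓ 1872:Mon 1873:Wed 1874:Thu 1875:Fri✓ 1876:Sat✓ 1877:Mon 1878:Tue 1879:Wed …(23 more)… 1903:Thu 1904:Fri✓ 1905:Sun✓ 1906:Mon 1907:Tue 1908:Wed 1909:Fri✓ 1910:Sat✓ 1911:Sun✓ 1912:Mon 1913:Wed 1914:Thu 1915:Fri✓ 1916:Sat✓ 1917:Mon
Years with five Sundays: 1865, 1869, 1870, 1871, 1875, 1876, 1881, 1882, 1886, 1887, 1888, 1892, 1893, 1897, 1898, 1899, 1904, 1905, 1909, 1910, 1911, 1915, 1916 → 23.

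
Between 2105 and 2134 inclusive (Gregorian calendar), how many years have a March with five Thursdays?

12

March has 31 days; it has five Thursdays when Thursday falls among the first (month-length − 28) days — i.e. when March 1 is one of Thursday/Wednesday/Tuesday.
March 1 by year: 2105:Sun 2106:Mon 2107:Tue✓ 2108:Thu✓ 2109:Fri 2110:Sat 2111:Sun 2112:Tue✓ 2113:Wed✓ 2114:Thu✓ 2115:Fri 2116:Sun 2117:Mon 2118:Tue✓ 2119:Wed✓ 2120:Fri 2121:Sat 2122:Sun 2123:Mon 2124:Wed✓ 2125:Thu✓ 2126:Fri 2127:Sat 2128:Mon 2129:Tue✓ 2130:Wed✓ 2131:Thu✓ 2132:Sat 2133:Sun 2134:Mon
Years with five Thursdays: 2107, 2108, 2112, 2113, 2114, 2118, 2119, 2124, 2125, 2129, 2130, 2131 → 12.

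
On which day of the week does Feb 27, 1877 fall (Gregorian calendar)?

Tuesday

January 1, 1877 is a Monday.
February 27 is day 58 of the year, i.e. 57 days after Jan 1.
57 mod 7 = 1, so advance 1 weekday from Monday: Tuesday.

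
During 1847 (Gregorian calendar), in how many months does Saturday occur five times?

4

A month of length L has five Saturdays iff its first Saturday is on day ≤ L−28 (so day 1–3 in a 31-day month, 1–2 in a 30-day month, day 1 in a leap February).
Checking each month of 1847: Jan starts Fri (31d) ✓; Feb starts Mon (28d); Mar starts Mon (31d); Apr starts Thu (30d); May starts Sat (31d) ✓; Jun starts Tue (30d); Jul starts Thu (31d) ✓; Aug starts Sun (31d); Sep starts Wed (30d); Oct starts Fri (31d) ✓; Nov starts Mon (30d); Dec starts Wed (31d).
Five-Saturday months: January, May, July, October → 4.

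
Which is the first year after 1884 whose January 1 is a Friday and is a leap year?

Jan 1 advances by 2 weekdays after a leap year and by 1 after a common year.
1884: Jan 1 is Tuesday (leap).
1885: Thursday
1886: Friday
1887: Saturday
1888: Sunday (leap)
1889: Tuesday
1890: Wednesday
1891: Thursday
1892: Friday (leap)
1892 begins on a Friday and is a leap year.

1892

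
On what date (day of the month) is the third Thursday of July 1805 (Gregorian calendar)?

18

July 1, 1805 is a Monday, so the first Thursday is the 4th.
The third Thursday is 4 + 14 = 18.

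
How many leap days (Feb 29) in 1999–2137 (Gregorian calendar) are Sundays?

5

Leap years in 1999–2137: 34 of them.
Feb 29 weekday advances by 5 (mod 7) from one leap year to the next four years later (or differs when a century non-leap intervenes).
Leap-day weekdays: 2000:Tue 2004:Sun✓ 2008:Fri 2012:Wed 2016:Mon 2020:Sat 2024:Thu 2028:Tue 2032:Sun✓ 2036:Fri 2040:Wed 2044:Mon 2048:Sat …(8 more)… 2084:Tue 2088:Sun✓ 2092:Fri 2096:Wed 2104:Fri 2108:Wed 2112:Mon 2116:Sat 2120:Thu 2124:Tue 2128:Sun✓ 2132:Fri 2136:Wed
Sunday: 2004, 2032, 2060, 2088, 2128 → 5.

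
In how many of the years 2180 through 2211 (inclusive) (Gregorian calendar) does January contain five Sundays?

13

January has 31 days; it has five Sundays when Sunday falls among the first (month-length − 28) days — i.e. when January 1 is one of Sunday/Saturday/Friday.
January 1 by year: 2180:Sat✓ 2181:Mon 2182:Tue 2183:Wed 2184:Thu 2185:Sat✓ 2186:Sun✓ 2187:Mon 2188:Tue 2189:Thu 2190:Fri✓ 2191:Sat✓ 2192:Sun✓ 2193:Tue 2194:Wed 2195:Thu 2196:Fri✓ 2197:Sun✓ 2198:Mon 2199:Tue 2200:Wed 2201:Thu 2202:Fri✓ 2203:Sat✓ 2204:Sun✓ 2205:Tue 2206:Wed 2207:Thu 2208:Fri✓ 2209:Sun✓ 2210:Mon 2211:Tue
Years with five Sundays: 2180, 2185, 2186, 2190, 2191, 2192, 2196, 2197, 2202, 2203, 2204, 2208, 2209 → 13.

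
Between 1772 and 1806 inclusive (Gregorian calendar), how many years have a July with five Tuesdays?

July has 31 days; it has five Tuesdays when Tuesday falls among the first (month-length − 28) days — i.e. when July 1 is one of Tuesday/Monday/Sunday.
July 1 by year: 1772:Wed 1773:Thu 1774:Fri 1775:Sat 1776:Mon✓ 1777:Tue✓ 1778:Wed 1779:Thu 1780:Sat 1781:Sun✓ 1782:Mon✓ 1783:Tue✓ 1784:Thu 1785:Fri 1786:Sat …(5 more)… 1792:Sun✓ 1793:Mon✓ 1794:Tue✓ 1795:Wed 1796:Fri 1797:Sat 1798:Sun✓ 1799:Mon✓ 1800:Tue✓ 1801:Wed 1802:Thu 1803:Fri 1804:Sun✓ 1805:Mon✓ 1806:Tue✓
Years with five Tuesdays: 1776, 1777, 1781, 1782, 1783, 1787, 1788, 1792, 1793, 1794, 1798, 1799, 1800, 1804, 1805, 1806 → 16.

16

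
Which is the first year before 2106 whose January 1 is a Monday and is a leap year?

2080

Jan 1 advances by 2 weekdays after a leap year and by 1 after a common year.
2106: Jan 1 is Friday.
2105: Thursday
2104: Tuesday (leap)
2103: Monday
2102: Sunday
2101: Saturday
2100: Friday
2099: Thursday
2098: Wednesday
2097: Tuesday
2096: Sunday (leap)
2095: Saturday
2094: Friday
2093: Thursday
2092: Tuesday (leap)
2091: Monday
2090: Sunday
2089: Saturday
2088: Thursday (leap)
2087: Wednesday
2086: Tuesday
2085: Monday
2084: Saturday (leap)
2083: Friday
2082: Thursday
2081: Wednesday
2080: Monday (leap)
2080 begins on a Monday and is a leap year.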